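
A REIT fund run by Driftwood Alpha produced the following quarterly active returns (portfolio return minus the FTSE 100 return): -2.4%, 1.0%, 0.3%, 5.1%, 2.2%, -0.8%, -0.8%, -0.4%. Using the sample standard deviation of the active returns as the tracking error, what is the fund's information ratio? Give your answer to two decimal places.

r̄ = (-2.4 + 1 + 0.3 + 5.1 + 2.2 − 0.8 − 0.8 − 0.4) / 8 = 4.20 / 8 = 0.5250%
Σ(r − r̄)² = (-2.4 − 0.5250)² + (1 − 0.5250)² + … = 36.9350
sample σ = √(36.9350 / 7) = √5.2764 = 2.2970%
IR = r̄ / tracking error = 0.5250 / 2.2970 = 0.2286

0.23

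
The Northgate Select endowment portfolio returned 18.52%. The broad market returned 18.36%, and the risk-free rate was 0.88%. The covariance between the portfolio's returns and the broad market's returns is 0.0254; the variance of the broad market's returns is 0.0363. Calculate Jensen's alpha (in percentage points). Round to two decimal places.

β = Cov / Var = 0.0254 / 0.0363 = 0.6997
E[R] = Rf + β(Rm − Rf) = 0.88% + 0.6997 × (18.36% − 0.88%) = 13.1108%
α = Rp − E[R] = 18.52% − 13.1108% = 5.4092

5.41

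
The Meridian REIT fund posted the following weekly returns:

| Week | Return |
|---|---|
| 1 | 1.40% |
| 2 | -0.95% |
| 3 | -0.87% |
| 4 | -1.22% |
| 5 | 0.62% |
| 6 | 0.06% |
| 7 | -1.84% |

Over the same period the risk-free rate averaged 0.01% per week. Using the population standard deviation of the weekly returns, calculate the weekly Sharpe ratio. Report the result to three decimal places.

-0.389

r̄ = (1.4 − 0.95 − 0.87 − 1.22 + 0.62 + 0.06 − 1.84) / 7 = -0.4000%
Population σ = √[Σ(r − r̄)² / 7] = √[7.7614 / 7] = √1.1088 = 1.0530%
Sharpe = (r̄ − rf) / σ = (-0.4000 − 0.01) / 1.0530 = -0.4100 / 1.0530 = -0.3894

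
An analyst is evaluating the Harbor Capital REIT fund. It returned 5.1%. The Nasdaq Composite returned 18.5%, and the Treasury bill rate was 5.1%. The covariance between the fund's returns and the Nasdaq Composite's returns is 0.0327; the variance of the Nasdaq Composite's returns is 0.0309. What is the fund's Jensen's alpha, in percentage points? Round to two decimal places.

β = Cov / Var = 0.0327 / 0.0309 = 1.0583
E[R] = Rf + β(Rm − Rf) = 5.1% + 1.0583 × (18.5% − 5.1%) = 19.2812%
α = Rp − E[R] = 5.1% − 19.2812% = -14.1812

-14.18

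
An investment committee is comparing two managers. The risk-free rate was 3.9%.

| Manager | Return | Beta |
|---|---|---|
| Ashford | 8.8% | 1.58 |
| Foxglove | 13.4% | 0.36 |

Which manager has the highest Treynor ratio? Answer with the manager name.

Ashford: Treynor = (8.8% − 3.9%) / 1.58 = 3.101
Foxglove: Treynor = (13.4% − 3.9%) / 0.36 = 26.389
Highest: Foxglove (26.389).

Foxglove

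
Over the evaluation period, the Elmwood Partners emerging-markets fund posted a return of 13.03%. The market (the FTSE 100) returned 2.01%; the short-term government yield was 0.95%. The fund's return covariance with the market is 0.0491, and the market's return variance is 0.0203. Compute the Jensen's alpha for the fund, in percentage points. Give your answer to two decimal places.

9.52

β = Cov / Var = 0.0491 / 0.0203 = 2.4187
E[R] = Rf + β(Rm − Rf) = 0.95% + 2.4187 × (2.01% − 0.95%) = 3.5138%
α = Rp − E[R] = 13.03% − 3.5138% = 9.5162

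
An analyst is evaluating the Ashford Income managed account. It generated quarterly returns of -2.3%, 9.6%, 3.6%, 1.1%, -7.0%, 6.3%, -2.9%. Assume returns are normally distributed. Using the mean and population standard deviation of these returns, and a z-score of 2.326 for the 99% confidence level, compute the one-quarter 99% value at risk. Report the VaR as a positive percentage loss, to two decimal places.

11.19

r̄ = (-2.3 + 9.6 + 3.6 + 1.1 − 7 + 6.3 − 2.9) / 7 = 8.40 / 7 = 1.2000%
Σ(r − r̄)² = 198.6400; population σ = √(198.6400/7) = 5.3270%
VaR = −(r̄ − z·σ) = −(1.2000 − 2.326 × 5.3270) = −(-11.1906) = 11.1906%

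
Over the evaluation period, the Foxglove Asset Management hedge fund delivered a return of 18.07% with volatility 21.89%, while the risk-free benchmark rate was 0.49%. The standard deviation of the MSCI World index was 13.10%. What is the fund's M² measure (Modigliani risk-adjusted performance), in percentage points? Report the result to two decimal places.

11.01

Sharpe = (Rp − Rf) / σp = (18.07% − 0.49%) / 21.89% = 0.8031
M² = Rf + Sharpe × σm = 0.49% + 0.8031 × 13.10% = 11.0106%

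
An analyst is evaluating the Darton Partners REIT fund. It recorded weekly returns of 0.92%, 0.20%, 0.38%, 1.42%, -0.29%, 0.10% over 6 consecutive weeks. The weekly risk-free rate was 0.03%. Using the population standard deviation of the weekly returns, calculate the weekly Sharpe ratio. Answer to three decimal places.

0.755

Mean return r̄ = 2.730 / 6 = 0.4550%
Population σ = √[Σ(r − r̄)² / 6] = √[1.8992 / 6] = √0.3165 = 0.5626%
Sharpe = (r̄ − rf) / σ = (0.4550 − 0.03) / 0.5626 = 0.4250 / 0.5626 = 0.7554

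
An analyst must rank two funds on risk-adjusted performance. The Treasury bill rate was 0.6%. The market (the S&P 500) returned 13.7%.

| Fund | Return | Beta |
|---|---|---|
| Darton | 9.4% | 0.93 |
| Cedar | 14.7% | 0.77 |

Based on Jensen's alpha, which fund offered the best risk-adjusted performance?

Darton: α = 9.4% − [0.6% + 0.93 × (13.7% − 0.6%)] = -3.383
Cedar: α = 14.7% − [0.6% + 0.77 × (13.7% − 0.6%)] = 4.013
Highest: Cedar (4.013).

Cedar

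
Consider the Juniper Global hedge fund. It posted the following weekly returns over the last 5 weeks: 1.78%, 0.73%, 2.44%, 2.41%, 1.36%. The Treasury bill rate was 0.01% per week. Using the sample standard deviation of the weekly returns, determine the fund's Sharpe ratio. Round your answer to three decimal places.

Mean return μ = 8.720 / 5 = 1.7440%
Σ(r − μ)² = 2.1049; sample σ = √(2.1049/4) = 0.7254%
Sharpe = (μ − rf) / σ = (1.7440 − 0.01) / 0.7254 = 1.7340 / 0.7254 = 2.3904

2.390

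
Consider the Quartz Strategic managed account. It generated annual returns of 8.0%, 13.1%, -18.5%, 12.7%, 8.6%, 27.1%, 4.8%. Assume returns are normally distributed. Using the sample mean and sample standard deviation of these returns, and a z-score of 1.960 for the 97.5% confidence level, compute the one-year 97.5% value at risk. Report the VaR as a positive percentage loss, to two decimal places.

μ = (8 + 13.1 − 18.5 + 12.7 + 8.6 + 27.1 + 4.8) / 7 = 55.80 / 7 = 7.9714%
Sample std dev = √[1125.7543 / 6] = 13.6977%
VaR = −(μ − z·σ) = −(7.9714 − 1.960 × 13.6977) = −(-18.8761) = 18.8761%

18.88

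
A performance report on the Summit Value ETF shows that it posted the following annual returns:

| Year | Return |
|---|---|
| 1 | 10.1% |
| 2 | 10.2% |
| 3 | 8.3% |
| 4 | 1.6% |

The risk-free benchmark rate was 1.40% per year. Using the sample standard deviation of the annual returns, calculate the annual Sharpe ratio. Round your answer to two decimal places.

r̄ = (10.1 + 10.2 + 8.3 + 1.6) / 4 = 7.5500%
Σ(r − r̄)² = (10.1 − 7.5500)² + (10.2 − 7.5500)² + (8.3 − 7.5500)² + … = 49.4900
sample σ = √(49.4900 / 3) = √16.4967 = 4.0616%
Sharpe = (r̄ − rf) / σ = (7.5500 − 1.4) / 4.0616 = 6.1500 / 4.0616 = 1.5142

1.51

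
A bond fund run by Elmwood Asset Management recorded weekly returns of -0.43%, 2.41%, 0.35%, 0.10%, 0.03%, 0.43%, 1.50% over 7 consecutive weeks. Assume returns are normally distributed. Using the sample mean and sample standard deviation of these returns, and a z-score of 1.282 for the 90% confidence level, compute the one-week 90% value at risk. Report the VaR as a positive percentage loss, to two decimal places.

Mean return r̄ = 4.390 / 7 = 0.6271%
Σ(r − r̄)² = 5.8081; sample σ = √(5.8081/6) = 0.9839%
VaR = −(r̄ − z·σ) = −(0.6271 − 1.282 × 0.9839) = −(-0.6343) = 0.6343%

0.63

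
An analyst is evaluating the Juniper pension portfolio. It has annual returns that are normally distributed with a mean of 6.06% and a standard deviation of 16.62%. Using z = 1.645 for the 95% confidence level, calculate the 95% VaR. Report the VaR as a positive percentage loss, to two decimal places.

VaR (as % loss) = −(μ − z·σ) = −(6.06% − 1.645 × 16.62%) = −(-21.2799%) = 21.2799%

21.28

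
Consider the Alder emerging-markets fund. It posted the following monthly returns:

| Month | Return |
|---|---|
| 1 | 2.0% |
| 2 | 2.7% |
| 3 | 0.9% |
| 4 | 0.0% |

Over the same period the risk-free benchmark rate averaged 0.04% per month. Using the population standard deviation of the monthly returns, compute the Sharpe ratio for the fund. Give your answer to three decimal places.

μ = (2 + 2.7 + 0.9 + 0) / 4 = 1.4000%
Σ(r − μ)² = 4.2600; population σ = √(4.2600/4) = 1.0320%
Sharpe = (μ − rf) / σ = (1.4000 − 0.04) / 1.0320 = 1.3600 / 1.0320 = 1.3178

1.318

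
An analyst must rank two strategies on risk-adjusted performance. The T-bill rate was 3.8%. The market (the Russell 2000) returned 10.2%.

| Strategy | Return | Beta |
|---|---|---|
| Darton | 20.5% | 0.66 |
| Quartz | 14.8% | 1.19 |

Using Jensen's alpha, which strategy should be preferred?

Darton

Darton: α = 20.5% − [3.8% + 0.66 × (10.2% − 3.8%)] = 12.476
Quartz: α = 14.8% − [3.8% + 1.19 × (10.2% − 3.8%)] = 3.384
Highest: Darton (12.476).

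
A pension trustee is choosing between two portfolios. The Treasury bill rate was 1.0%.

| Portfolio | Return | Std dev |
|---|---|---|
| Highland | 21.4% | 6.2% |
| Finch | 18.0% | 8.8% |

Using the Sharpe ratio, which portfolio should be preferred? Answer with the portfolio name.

Highland

Highland: Sharpe ratio = (21.4% − 1.0%) / 6.2% = 3.290
Finch: Sharpe ratio = (18.0% − 1.0%) / 8.8% = 1.932
Highest: Highland (3.290).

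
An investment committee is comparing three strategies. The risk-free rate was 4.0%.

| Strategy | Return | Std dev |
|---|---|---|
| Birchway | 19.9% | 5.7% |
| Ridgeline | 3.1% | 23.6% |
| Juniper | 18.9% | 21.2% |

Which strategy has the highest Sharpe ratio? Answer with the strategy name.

Birchway

Birchway: Sharpe ratio = (19.9% − 4.0%) / 5.7% = 2.789
Ridgeline: Sharpe ratio = (3.1% − 4.0%) / 23.6% = -0.038
Juniper: Sharpe ratio = (18.9% − 4.0%) / 21.2% = 0.703
Highest: Birchway (2.789).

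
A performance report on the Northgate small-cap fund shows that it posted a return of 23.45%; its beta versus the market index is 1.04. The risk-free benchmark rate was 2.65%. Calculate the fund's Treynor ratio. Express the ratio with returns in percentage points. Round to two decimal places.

Treynor = (Rp − Rf) / β = (23.45% − 2.65%) / 1.04 = 20.80 / 1.04 = 20.0000

20.00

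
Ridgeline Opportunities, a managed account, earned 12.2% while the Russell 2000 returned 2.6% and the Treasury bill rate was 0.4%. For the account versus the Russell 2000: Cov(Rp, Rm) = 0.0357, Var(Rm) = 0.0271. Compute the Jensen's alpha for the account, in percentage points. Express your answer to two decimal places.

8.90

β = Cov / Var = 0.0357 / 0.0271 = 1.3173
E[R] = Rf + β(Rm − Rf) = 0.4% + 1.3173 × (2.6% − 0.4%) = 3.2981%
α = Rp − E[R] = 12.2% − 3.2981% = 8.9019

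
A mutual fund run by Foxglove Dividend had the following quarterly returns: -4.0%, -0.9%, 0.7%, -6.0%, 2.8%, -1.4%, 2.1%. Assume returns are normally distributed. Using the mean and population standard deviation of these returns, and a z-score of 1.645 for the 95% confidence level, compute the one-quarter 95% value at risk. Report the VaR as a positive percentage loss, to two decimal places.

5.82

Mean return r̄ = -6.70 / 7 = -0.9571%
Population σ = √[Σ(r − r̄)² / 7] = √[61.0971 / 7] = √8.7282 = 2.9544%
VaR = −(r̄ − z·σ) = −(-0.9571 − 1.645 × 2.9544) = −(-5.8171) = 5.8171%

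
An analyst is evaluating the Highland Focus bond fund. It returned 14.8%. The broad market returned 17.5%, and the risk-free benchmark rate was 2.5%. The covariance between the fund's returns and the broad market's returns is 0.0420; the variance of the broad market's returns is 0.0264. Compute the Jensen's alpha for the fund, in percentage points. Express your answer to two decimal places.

-11.56

β = Cov / Var = 0.0420 / 0.0264 = 1.5909
E[R] = Rf + β(Rm − Rf) = 2.5% + 1.5909 × (17.5% − 2.5%) = 26.3635%
α = Rp − E[R] = 14.8% − 26.3635% = -11.5635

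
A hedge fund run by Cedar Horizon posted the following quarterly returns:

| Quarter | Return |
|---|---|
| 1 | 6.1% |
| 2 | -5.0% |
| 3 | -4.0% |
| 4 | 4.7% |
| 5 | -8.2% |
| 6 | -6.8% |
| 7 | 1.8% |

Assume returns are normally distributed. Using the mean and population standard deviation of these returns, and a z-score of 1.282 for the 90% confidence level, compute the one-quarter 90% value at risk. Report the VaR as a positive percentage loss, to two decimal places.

r̄ = (6.1 − 5 − 4 + 4.7 − 8.2 − 6.8 + 1.8) / 7 = -1.6286%
Population std dev = √[198.4543 / 7] = 5.3245%
VaR = −(r̄ − z·σ) = −(-1.6286 − 1.282 × 5.3245) = −(-8.4546) = 8.4546%

8.45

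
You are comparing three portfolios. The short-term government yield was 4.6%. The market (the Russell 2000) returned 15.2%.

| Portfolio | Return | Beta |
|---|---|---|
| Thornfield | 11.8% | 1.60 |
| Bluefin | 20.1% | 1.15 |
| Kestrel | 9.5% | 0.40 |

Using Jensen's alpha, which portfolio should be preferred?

Thornfield: α = 11.8% − [4.6% + 1.60 × (15.2% − 4.6%)] = -9.760
Bluefin: α = 20.1% − [4.6% + 1.15 × (15.2% − 4.6%)] = 3.310
Kestrel: α = 9.5% − [4.6% + 0.40 × (15.2% − 4.6%)] = 0.660
Highest: Bluefin (3.310).

Bluefin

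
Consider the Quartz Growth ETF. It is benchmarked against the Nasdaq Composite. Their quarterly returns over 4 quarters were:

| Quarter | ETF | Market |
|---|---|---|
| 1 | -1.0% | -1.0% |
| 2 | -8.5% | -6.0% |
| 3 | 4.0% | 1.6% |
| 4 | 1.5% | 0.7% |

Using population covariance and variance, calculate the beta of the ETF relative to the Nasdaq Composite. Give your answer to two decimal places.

r̄p = -1.0000%,  r̄m = -1.1750%
Cov = Σ(rp − r̄p)(rm − r̄m) / 4 = 13.6875
Var(rm) = Σ(rm − r̄m)² / 4 = 8.6319
β = Cov / Var = 13.6875 / 8.6319 = 1.5857

1.59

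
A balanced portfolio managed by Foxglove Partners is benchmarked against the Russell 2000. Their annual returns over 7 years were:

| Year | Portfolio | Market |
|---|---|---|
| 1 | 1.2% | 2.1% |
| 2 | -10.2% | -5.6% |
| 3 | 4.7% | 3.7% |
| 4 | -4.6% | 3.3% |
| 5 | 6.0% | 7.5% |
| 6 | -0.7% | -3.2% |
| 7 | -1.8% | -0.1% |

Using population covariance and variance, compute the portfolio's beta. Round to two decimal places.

0.97

r̄p = -0.7714%,  r̄m = 1.1000%
Cov = Σ(rp − r̄p)(rm − r̄m) / 7 = 16.4586
Var(rm) = Σ(rm − r̄m)² / 7 = 16.9114
β = Cov / Var = 16.4586 / 16.9114 = 0.9732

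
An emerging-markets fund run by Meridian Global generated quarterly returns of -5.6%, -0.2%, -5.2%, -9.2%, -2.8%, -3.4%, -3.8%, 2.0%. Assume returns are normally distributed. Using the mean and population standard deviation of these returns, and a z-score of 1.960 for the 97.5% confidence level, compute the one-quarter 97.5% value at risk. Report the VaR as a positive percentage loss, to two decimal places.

9.78

r̄ = (-5.6 − 0.2 − 5.2 − 9.2 − 2.8 − 3.4 − 3.8 + 2) / 8 = -28.20 / 8 = -3.5250%
Population σ = √[Σ(r − r̄)² / 8] = √[81.5150 / 8] = √10.1894 = 3.1921%
VaR = −(r̄ − z·σ) = −(-3.5250 − 1.960 × 3.1921) = −(-9.7815) = 9.7815%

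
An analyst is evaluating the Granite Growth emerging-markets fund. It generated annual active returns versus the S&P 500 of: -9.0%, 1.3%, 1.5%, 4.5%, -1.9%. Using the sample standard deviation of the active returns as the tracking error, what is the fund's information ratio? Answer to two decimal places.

-0.14

μ = (-9 + 1.3 + 1.5 + 4.5 − 1.9) / 5 = -0.7200%
Sample σ = √[Σ(r − μ)² / 4] = √[106.2080 / 4] = √26.5520 = 5.1529%
IR = μ / tracking error = -0.7200 / 5.1529 = -0.1397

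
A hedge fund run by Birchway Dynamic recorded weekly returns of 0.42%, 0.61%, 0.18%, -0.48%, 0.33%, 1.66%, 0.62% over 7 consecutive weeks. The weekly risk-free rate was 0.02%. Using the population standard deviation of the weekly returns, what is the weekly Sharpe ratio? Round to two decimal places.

r̄ = (0.42 + 0.61 + 0.18 − 0.48 + 0.33 + 1.66 + 0.62) / 7 = 3.340 / 7 = 0.4771%
Σ(r − r̄)² = (0.42 − 0.4771)² + (0.61 − 0.4771)² + (0.18 − 0.4771)² + … = 2.4665
σ = √[2.4665 / 7] = 0.5936%
Sharpe = (r̄ − rf) / σ = (0.4771 − 0.02) / 0.5936 = 0.4571 / 0.5936 = 0.7700

0.77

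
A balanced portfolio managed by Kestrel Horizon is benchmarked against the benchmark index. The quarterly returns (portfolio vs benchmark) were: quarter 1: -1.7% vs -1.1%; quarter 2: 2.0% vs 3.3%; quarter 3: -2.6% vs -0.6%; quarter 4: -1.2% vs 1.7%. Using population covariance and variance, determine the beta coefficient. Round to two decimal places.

0.86

r̄p = -0.8750%,  r̄m = 0.8250%
Cov = Σ(rp − r̄p)(rm − r̄m) / 4 = 2.7194
Var(rm) = Σ(rm − r̄m)² / 4 = 3.1569
β = Cov / Var = 2.7194 / 3.1569 = 0.8614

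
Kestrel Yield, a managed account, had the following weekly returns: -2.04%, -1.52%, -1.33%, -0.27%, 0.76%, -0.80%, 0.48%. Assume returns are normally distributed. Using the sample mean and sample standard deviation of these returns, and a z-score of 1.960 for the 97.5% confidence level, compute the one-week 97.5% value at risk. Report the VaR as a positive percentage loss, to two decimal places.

μ = (-2.04 − 1.52 − 1.33 − 0.27 + 0.76 − 0.8 + 0.48) / 7 = -4.720 / 7 = -0.6743%
Sample σ = √[Σ(r − μ)² / 6] = √[6.5792 / 6] = √1.0965 = 1.0471%
VaR = −(μ − z·σ) = −(-0.6743 − 1.960 × 1.0471) = −(-2.7266) = 2.7266%

2.73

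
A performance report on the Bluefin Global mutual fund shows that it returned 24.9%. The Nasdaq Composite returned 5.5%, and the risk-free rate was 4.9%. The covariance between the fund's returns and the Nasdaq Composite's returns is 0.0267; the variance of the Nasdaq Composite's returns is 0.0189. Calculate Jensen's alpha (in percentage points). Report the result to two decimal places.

19.15

β = Cov / Var = 0.0267 / 0.0189 = 1.4127
E[R] = Rf + β(Rm − Rf) = 4.9% + 1.4127 × (5.5% − 4.9%) = 5.7476%
α = Rp − E[R] = 24.9% − 5.7476% = 19.1524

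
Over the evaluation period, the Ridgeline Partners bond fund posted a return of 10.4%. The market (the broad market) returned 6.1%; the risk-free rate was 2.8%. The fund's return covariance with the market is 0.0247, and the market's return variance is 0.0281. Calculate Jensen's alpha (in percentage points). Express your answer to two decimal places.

4.70

β = Cov / Var = 0.0247 / 0.0281 = 0.8790
E[R] = Rf + β(Rm − Rf) = 2.8% + 0.8790 × (6.1% − 2.8%) = 5.7007%
α = Rp − E[R] = 10.4% − 5.7007% = 4.6993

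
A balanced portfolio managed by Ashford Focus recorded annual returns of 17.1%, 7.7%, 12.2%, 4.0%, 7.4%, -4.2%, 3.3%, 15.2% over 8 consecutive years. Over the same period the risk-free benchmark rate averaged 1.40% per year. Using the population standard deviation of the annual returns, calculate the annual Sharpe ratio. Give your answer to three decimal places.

0.988

μ = (17.1 + 7.7 + 12.2 + 4 + 7.4 − 4.2 + 3.3 + 15.2) / 8 = 7.8375%
Σ(r − μ)² = (17.1 − 7.8375)² + (7.7 − 7.8375)² + (12.2 − 7.8375)² + … = 339.4588
population σ = √(339.4588 / 8) = √42.4324 = 6.5140%
Sharpe = (μ − rf) / σ = (7.8375 − 1.4) / 6.5140 = 6.4375 / 6.5140 = 0.9883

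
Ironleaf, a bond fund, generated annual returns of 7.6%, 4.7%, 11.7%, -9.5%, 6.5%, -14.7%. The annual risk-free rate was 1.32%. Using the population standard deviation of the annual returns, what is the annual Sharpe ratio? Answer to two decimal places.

μ = (7.6 + 4.7 + 11.7 − 9.5 + 6.5 − 14.7) / 6 = 1.0500%
Σ(r − μ)² = (7.6 − 1.0500)² + (4.7 − 1.0500)² + (11.7 − 1.0500)² + … = 558.7150
σ = √[558.7150 / 6] = 9.6498%
Sharpe = (μ − rf) / σ = (1.0500 − 1.32) / 9.6498 = -0.2700 / 9.6498 = -0.0280

-0.03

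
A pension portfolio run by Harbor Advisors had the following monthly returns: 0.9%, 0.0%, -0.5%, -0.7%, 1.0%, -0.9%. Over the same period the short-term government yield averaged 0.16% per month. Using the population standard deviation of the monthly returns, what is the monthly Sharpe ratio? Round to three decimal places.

-0.259

r̄ = (0.9 + 0 − 0.5 − 0.7 + 1 − 0.9) / 6 = -0.20 / 6 = -0.0333%
Population std dev = √[3.3533 / 6] = 0.7476%
Sharpe = (r̄ − rf) / σ = (-0.0333 − 0.16) / 0.7476 = -0.1933 / 0.7476 = -0.2586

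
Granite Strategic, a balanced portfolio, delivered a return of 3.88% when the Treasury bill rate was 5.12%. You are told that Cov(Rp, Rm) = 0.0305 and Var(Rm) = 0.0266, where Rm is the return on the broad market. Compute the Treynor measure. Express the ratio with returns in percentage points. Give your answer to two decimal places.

-1.08

β = Cov / Var = 0.0305 / 0.0266 = 1.1466
Treynor = (Rp − Rf) / β = (3.88% − 5.12%) / 1.1466 = -1.24 / 1.1466 = -1.0815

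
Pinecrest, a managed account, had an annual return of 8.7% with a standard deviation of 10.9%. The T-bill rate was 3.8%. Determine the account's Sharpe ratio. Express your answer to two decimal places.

0.45

Sharpe = (Rp − Rf) / σp = (8.7% − 3.8%) / 10.9% = 4.90% / 10.9% = 0.4495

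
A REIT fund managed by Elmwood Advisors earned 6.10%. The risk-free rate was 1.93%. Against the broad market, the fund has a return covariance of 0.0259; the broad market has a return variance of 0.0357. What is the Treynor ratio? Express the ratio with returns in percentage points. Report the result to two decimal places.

β = Cov / Var = 0.0259 / 0.0357 = 0.7255
Treynor = (Rp − Rf) / β = (6.10% − 1.93%) / 0.7255 = 4.17 / 0.7255 = 5.7478

5.75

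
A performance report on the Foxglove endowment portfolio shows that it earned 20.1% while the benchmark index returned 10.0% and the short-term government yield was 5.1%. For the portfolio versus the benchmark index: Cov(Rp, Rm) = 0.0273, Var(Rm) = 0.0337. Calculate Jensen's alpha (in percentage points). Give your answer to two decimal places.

11.03

β = Cov / Var = 0.0273 / 0.0337 = 0.8101
E[R] = Rf + β(Rm − Rf) = 5.1% + 0.8101 × (10.0% − 5.1%) = 9.0695%
α = Rp − E[R] = 20.1% − 9.0695% = 11.0305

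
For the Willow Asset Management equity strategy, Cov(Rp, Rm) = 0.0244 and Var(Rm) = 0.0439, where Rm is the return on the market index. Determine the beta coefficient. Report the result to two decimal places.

0.56

β = Cov(Rp, Rm) / Var(Rm) = 0.0244 / 0.0439 = 0.5558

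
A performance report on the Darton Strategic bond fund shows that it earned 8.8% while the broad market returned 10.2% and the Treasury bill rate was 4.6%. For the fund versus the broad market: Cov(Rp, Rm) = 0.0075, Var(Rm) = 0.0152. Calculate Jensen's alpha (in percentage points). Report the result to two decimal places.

β = Cov / Var = 0.0075 / 0.0152 = 0.4934
E[R] = Rf + β(Rm − Rf) = 4.6% + 0.4934 × (10.2% − 4.6%) = 7.3630%
α = Rp − E[R] = 8.8% − 7.3630% = 1.4370

1.44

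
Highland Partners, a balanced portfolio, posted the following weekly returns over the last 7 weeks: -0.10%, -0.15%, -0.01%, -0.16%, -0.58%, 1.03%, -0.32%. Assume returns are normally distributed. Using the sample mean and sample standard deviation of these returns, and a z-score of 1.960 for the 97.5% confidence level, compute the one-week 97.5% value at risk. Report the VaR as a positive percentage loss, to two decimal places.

μ = (-0.1 − 0.15 − 0.01 − 0.16 − 0.58 + 1.03 − 0.32) / 7 = -0.0414%
Σ(r − μ)² = (-0.1 − (-0.0414))² + (-0.15 − (-0.0414))² + … = 1.5459
sample σ = √(1.5459 / 6) = √0.2577 = 0.5076%
VaR = −(μ − z·σ) = −(-0.0414 − 1.960 × 0.5076) = −(-1.0363) = 1.0363%

1.04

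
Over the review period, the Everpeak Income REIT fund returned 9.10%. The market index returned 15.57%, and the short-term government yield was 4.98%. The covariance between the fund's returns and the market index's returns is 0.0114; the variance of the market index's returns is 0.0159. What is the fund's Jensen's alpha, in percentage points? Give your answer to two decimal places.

-3.47

β = Cov / Var = 0.0114 / 0.0159 = 0.7170
E[R] = Rf + β(Rm − Rf) = 4.98% + 0.7170 × (15.57% − 4.98%) = 12.5730%
α = Rp − E[R] = 9.10% − 12.5730% = -3.4730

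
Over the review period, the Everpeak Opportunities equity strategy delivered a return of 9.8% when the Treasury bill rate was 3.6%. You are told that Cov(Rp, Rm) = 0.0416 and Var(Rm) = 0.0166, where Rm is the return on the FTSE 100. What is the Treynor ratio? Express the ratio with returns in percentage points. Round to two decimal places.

2.47

β = Cov / Var = 0.0416 / 0.0166 = 2.5060
Treynor = (Rp − Rf) / β = (9.8% − 3.6%) / 2.5060 = 6.20 / 2.5060 = 2.4741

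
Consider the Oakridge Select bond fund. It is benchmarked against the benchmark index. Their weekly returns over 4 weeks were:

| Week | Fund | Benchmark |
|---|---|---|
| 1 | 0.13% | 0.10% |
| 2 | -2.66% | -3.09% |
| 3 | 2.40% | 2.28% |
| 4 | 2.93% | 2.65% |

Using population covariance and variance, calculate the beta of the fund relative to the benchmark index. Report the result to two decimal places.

r̄p = 0.7000%,  r̄m = 0.4850%
Cov = Σ(rp − r̄p)(rm − r̄m) / 4 = 5.0277
Var(rm) = Σ(rm − r̄m)² / 4 = 5.2095
β = Cov / Var = 5.0277 / 5.2095 = 0.9651

0.97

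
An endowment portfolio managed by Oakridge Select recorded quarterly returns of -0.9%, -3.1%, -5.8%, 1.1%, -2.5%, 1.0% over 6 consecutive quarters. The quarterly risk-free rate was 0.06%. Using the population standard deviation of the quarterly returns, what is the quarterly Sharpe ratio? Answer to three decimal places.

-0.727

Mean return μ = -10.20 / 6 = -1.7000%
Population σ = √[Σ(r − μ)² / 6] = √[35.1800 / 6] = √5.8633 = 2.4214%
Sharpe = (μ − rf) / σ = (-1.7000 − 0.06) / 2.4214 = -1.7600 / 2.4214 = -0.7269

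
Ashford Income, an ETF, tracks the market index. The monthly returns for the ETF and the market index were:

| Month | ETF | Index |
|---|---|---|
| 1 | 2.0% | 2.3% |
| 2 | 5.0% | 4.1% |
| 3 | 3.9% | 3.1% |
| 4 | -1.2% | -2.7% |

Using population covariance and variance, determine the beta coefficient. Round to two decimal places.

r̄p = 2.4250%,  r̄m = 1.7000%
Cov = Σ(rp − r̄p)(rm − r̄m) / 4 = 5.9850
Var(rm) = Σ(rm − r̄m)² / 4 = 6.8600
β = Cov / Var = 5.9850 / 6.8600 = 0.8724

0.87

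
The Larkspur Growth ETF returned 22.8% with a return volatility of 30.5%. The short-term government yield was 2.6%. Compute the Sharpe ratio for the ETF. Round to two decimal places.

Sharpe = (Rp − Rf) / σp = (22.8% − 2.6%) / 30.5% = 20.20% / 30.5% = 0.6623

0.66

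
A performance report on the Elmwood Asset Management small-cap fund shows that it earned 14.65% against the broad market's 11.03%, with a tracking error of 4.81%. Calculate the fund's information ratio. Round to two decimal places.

IR = (Rp − Rb) / TE = (14.65% − 11.03%) / 4.81% = 3.62% / 4.81% = 0.7526

0.75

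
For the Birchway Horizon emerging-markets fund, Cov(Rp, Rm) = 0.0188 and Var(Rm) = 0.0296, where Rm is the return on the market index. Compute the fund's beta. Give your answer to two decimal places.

β = Cov(Rp, Rm) / Var(Rm) = 0.0188 / 0.0296 = 0.6351

0.64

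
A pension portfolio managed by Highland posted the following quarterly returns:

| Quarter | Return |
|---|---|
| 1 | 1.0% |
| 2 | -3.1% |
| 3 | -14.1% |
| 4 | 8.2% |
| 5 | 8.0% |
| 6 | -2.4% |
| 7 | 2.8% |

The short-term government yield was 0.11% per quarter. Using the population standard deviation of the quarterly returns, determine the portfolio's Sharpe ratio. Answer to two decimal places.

-0.01

Mean return r̄ = 0.40 / 7 = 0.0571%
Σ(r − r̄)² = (1 − 0.0571)² + (-3.1 − 0.0571)² + (-14.1 − 0.0571)² + … = 354.2371
σ = √[354.2371 / 7] = 7.1137%
Sharpe = (r̄ − rf) / σ = (0.0571 − 0.11) / 7.1137 = -0.0529 / 7.1137 = -0.0074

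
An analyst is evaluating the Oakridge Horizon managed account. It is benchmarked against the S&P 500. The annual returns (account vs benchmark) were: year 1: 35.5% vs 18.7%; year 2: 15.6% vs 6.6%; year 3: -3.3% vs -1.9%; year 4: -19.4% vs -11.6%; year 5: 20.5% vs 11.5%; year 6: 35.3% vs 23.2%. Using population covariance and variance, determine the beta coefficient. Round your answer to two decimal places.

r̄p = 14.0333%,  r̄m = 7.7500%
Cov = Σ(rp − r̄p)(rm − r̄m) / 6 = 233.3800
Var(rm) = Σ(rm − r̄m)² / 6 = 140.2558
β = Cov / Var = 233.3800 / 140.2558 = 1.6640

1.66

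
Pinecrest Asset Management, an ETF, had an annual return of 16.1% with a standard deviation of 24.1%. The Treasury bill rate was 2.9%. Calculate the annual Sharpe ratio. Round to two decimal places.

Sharpe = (Rp − Rf) / σp = (16.1% − 2.9%) / 24.1% = 13.20% / 24.1% = 0.5477

0.55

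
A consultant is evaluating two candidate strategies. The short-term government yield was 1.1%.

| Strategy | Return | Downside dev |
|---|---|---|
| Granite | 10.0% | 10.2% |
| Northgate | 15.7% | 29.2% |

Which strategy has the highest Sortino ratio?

Granite

Granite: Sortino ratio = (10.0% − 1.1%) / 10.2% = 0.873
Northgate: Sortino ratio = (15.7% − 1.1%) / 29.2% = 0.500
Highest: Granite (0.873).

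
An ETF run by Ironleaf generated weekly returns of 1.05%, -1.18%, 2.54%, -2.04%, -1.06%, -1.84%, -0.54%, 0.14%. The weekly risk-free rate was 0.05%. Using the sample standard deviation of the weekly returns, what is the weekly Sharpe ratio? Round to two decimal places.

μ = (1.05 − 1.18 + 2.54 − 2.04 − 1.06 − 1.84 − 0.54 + 0.14) / 8 = -0.3663%
Σ(r − μ)² = 16.8554; sample σ = √(16.8554/7) = 1.5517%
Sharpe = (μ − rf) / σ = (-0.3663 − 0.05) / 1.5517 = -0.4163 / 1.5517 = -0.2683

-0.27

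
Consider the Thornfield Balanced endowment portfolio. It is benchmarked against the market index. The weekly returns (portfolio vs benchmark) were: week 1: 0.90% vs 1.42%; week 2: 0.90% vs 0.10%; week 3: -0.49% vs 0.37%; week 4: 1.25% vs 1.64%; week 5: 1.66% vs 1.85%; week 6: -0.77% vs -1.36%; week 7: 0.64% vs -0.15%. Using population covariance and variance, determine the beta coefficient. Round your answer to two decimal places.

r̄p = 0.5843%,  r̄m = 0.5529%
Cov = Σ(rp − r̄p)(rm − r̄m) / 7 = 0.7140
Var(rm) = Σ(rm − r̄m)² / 7 = 1.1440
β = Cov / Var = 0.7140 / 1.1440 = 0.6241

0.62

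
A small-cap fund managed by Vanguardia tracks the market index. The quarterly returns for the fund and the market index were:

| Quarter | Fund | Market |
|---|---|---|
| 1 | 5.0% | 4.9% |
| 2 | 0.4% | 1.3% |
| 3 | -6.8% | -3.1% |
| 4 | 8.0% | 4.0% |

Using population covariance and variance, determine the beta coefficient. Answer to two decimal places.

1.72

r̄p = 1.6500%,  r̄m = 1.7750%
Cov = Σ(rp − r̄p)(rm − r̄m) / 4 = 16.5963
Var(rm) = Σ(rm − r̄m)² / 4 = 9.6769
β = Cov / Var = 16.5963 / 9.6769 = 1.7150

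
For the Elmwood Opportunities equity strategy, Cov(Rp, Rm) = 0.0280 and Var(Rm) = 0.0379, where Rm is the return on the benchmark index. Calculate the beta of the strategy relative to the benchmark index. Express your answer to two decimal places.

β = Cov(Rp, Rm) / Var(Rm) = 0.0280 / 0.0379 = 0.7388

0.74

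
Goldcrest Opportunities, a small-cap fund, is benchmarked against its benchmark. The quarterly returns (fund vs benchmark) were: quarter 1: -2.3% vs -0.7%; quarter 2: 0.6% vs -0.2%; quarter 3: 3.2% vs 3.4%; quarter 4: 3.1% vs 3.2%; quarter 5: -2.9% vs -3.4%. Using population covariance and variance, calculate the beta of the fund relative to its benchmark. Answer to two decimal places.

0.96

r̄p = 0.3400%,  r̄m = 0.4600%
Cov = Σ(rp − r̄p)(rm − r̄m) / 5 = 6.2736
Var(rm) = Σ(rm − r̄m)² / 5 = 6.5664
β = Cov / Var = 6.2736 / 6.5664 = 0.9554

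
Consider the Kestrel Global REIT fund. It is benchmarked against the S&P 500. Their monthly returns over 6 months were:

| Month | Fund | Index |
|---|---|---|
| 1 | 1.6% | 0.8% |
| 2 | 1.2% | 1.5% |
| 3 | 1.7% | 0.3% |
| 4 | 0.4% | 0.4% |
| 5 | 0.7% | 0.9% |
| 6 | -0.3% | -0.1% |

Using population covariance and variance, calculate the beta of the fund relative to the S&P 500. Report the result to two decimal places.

0.68

r̄p = 0.8833%,  r̄m = 0.6333%
Cov = Σ(rp − r̄p)(rm − r̄m) / 6 = 0.1756
Var(rm) = Σ(rm − r̄m)² / 6 = 0.2589
β = Cov / Var = 0.1756 / 0.2589 = 0.6783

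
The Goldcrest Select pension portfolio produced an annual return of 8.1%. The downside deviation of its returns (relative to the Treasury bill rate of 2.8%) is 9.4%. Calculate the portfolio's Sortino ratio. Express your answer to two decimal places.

0.56

Sortino = (Rp − Rf) / σd = (8.1% − 2.8%) / 9.4% = 5.30% / 9.4% = 0.5638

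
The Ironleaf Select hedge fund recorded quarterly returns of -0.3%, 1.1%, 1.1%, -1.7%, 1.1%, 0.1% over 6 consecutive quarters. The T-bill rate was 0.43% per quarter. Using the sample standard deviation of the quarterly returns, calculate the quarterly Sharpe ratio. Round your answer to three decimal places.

r̄ = (-0.3 + 1.1 + 1.1 − 1.7 + 1.1 + 0.1) / 6 = 1.40 / 6 = 0.2333%
Σ(r − r̄)² = 6.2933; sample σ = √(6.2933/5) = 1.1219%
Sharpe = (r̄ − rf) / σ = (0.2333 − 0.43) / 1.1219 = -0.1967 / 1.1219 = -0.1753

-0.175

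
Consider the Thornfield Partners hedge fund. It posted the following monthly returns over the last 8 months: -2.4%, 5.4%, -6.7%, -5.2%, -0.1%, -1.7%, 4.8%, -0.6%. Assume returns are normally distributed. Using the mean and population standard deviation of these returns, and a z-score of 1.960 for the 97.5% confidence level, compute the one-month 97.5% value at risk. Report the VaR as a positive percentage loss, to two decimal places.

μ = (-2.4 + 5.4 − 6.7 − 5.2 − 0.1 − 1.7 + 4.8 − 0.6) / 8 = -6.50 / 8 = -0.8125%
Σ(r − μ)² = (-2.4 − (-0.8125))² + (5.4 − (-0.8125))² + … = 127.8688
σ = √[127.8688 / 8] = 3.9979%
VaR = −(μ − z·σ) = −(-0.8125 − 1.960 × 3.9979) = −(-8.6484) = 8.6484%

8.65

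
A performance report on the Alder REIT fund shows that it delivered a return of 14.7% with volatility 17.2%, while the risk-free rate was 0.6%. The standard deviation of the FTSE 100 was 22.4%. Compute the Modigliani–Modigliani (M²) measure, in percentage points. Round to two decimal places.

18.96

Sharpe = (Rp − Rf) / σp = (14.7% − 0.6%) / 17.2% = 0.8198
M² = Rf + Sharpe × σm = 0.6% + 0.8198 × 22.4% = 18.9635%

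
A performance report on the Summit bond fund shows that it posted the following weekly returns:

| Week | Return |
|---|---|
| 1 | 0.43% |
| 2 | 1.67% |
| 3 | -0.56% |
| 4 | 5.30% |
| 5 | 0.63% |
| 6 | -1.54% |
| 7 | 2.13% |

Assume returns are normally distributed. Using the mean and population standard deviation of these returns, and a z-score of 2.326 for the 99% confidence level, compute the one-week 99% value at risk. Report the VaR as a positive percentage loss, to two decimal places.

r̄ = (0.43 + 1.67 − 0.56 + 5.3 + 0.63 − 1.54 + 2.13) / 7 = 1.1514%
Population std dev = √[29.4023 / 7] = 2.0495%
VaR = −(r̄ − z·σ) = −(1.1514 − 2.326 × 2.0495) = −(-3.6157) = 3.6157%

3.62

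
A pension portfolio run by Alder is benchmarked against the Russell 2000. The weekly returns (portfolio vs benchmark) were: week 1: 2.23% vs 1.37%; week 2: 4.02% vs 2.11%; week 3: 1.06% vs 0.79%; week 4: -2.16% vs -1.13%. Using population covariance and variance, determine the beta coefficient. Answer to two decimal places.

r̄p = 1.2875%,  r̄m = 0.7850%
Cov = Σ(rp − r̄p)(rm − r̄m) / 4 = 2.6932
Var(rm) = Σ(rm − r̄m)² / 4 = 1.4413
β = Cov / Var = 2.6932 / 1.4413 = 1.8686

1.87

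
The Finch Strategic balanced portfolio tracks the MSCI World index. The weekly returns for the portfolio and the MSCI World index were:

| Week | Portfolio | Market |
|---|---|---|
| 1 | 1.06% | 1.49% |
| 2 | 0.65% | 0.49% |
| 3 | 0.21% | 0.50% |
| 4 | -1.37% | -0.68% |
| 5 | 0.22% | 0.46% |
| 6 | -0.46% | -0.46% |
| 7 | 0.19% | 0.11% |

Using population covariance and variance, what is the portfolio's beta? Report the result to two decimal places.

1.01

r̄p = 0.0714%,  r̄m = 0.2729%
Cov = Σ(rp − r̄p)(rm − r̄m) / 7 = 0.4474
Var(rm) = Σ(rm − r̄m)² / 7 = 0.4410
β = Cov / Var = 0.4474 / 0.4410 = 1.0145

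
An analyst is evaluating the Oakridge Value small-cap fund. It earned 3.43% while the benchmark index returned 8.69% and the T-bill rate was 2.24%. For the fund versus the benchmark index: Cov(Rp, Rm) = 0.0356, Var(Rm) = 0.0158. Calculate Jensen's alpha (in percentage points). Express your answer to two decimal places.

-13.34

β = Cov / Var = 0.0356 / 0.0158 = 2.2532
E[R] = Rf + β(Rm − Rf) = 2.24% + 2.2532 × (8.69% − 2.24%) = 16.7731%
α = Rp − E[R] = 3.43% − 16.7731% = -13.3431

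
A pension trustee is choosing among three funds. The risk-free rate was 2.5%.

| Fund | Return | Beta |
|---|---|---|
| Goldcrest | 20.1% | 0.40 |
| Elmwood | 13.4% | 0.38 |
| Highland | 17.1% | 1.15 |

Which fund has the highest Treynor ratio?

Goldcrest

Goldcrest: Treynor = (20.1% − 2.5%) / 0.40 = 44.000
Elmwood: Treynor = (13.4% − 2.5%) / 0.38 = 28.684
Highland: Treynor = (17.1% − 2.5%) / 1.15 = 12.696
Highest: Goldcrest (44.000).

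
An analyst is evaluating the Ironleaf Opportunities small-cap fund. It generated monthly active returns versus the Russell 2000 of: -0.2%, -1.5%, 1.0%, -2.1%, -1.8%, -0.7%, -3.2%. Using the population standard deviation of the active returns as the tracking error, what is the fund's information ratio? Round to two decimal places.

-0.95

μ = (-0.2 − 1.5 + 1 − 2.1 − 1.8 − 0.7 − 3.2) / 7 = -1.2143%
Σ(r − μ)² = (-0.2 − (-1.2143))² + (-1.5 − (-1.2143))² + (1 − (-1.2143))² + … = 11.3486
population σ = √(11.3486 / 7) = √1.6212 = 1.2733%
IR = μ / tracking error = -1.2143 / 1.2733 = -0.9537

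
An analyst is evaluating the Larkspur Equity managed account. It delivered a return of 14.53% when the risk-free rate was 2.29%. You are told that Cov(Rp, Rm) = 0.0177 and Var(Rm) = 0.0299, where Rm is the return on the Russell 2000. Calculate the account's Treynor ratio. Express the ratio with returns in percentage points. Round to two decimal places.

20.68

β = Cov / Var = 0.0177 / 0.0299 = 0.5920
Treynor = (Rp − Rf) / β = (14.53% − 2.29%) / 0.5920 = 12.24 / 0.5920 = 20.6757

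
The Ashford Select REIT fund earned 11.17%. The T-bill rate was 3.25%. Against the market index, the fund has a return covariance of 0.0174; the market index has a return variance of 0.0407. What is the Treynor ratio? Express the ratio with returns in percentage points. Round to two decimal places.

β = Cov / Var = 0.0174 / 0.0407 = 0.4275
Treynor = (Rp − Rf) / β = (11.17% − 3.25%) / 0.4275 = 7.92 / 0.4275 = 18.5263

18.53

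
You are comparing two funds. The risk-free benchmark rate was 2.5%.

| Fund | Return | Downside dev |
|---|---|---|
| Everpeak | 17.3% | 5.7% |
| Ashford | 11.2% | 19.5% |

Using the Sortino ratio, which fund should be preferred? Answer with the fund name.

Everpeak

Everpeak: Sortino ratio = (17.3% − 2.5%) / 5.7% = 2.596
Ashford: Sortino ratio = (11.2% − 2.5%) / 19.5% = 0.446
Highest: Everpeak (2.596).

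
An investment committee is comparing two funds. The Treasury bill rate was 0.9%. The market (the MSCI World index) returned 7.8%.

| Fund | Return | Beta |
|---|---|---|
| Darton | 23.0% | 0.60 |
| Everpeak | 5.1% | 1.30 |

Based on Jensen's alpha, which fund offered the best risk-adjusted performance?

Darton

Darton: α = 23.0% − [0.9% + 0.60 × (7.8% − 0.9%)] = 17.960
Everpeak: α = 5.1% − [0.9% + 1.30 × (7.8% − 0.9%)] = -4.770
Highest: Darton (17.960).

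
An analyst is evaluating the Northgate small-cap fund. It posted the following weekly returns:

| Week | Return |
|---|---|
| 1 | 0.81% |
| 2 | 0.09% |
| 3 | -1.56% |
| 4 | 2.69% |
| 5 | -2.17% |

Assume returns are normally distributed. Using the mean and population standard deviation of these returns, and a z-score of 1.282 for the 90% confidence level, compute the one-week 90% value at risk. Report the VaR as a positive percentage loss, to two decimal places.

Mean return μ = -0.140 / 5 = -0.0280%
Σ(r − μ)² = 15.0389; population σ = √(15.0389/5) = 1.7343%
VaR = −(μ − z·σ) = −(-0.0280 − 1.282 × 1.7343) = −(-2.2514) = 2.2514%

2.25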